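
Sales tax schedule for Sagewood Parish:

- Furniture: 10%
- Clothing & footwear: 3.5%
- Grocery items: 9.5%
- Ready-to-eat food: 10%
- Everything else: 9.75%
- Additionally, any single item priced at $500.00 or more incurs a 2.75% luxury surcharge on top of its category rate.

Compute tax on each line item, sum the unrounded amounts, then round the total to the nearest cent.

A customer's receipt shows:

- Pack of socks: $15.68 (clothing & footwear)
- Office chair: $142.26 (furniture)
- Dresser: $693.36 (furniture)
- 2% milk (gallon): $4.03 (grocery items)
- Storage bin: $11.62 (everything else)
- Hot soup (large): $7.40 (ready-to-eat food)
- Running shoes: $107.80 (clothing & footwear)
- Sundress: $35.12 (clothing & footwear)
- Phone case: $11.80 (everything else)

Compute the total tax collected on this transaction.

Pack of socks $15.68: clothing & footwear → 3.5% → $0.5488
Office chair $142.26: furniture → 10% → $14.226
Dresser $693.36: furniture → 10% + 2.75% surcharge = 12.75% → $88.4034
2% milk (gallon) $4.03: grocery items → 9.5% → $0.38285
Storage bin $11.62: everything else → 9.75% → $1.13295
Hot soup (large) $7.40: ready-to-eat food → 10% → $0.74
Running shoes $107.80: clothing & footwear → 3.5% → $3.773
Sundress $35.12: clothing & footwear → 3.5% → $1.2292
Phone case $11.80: everything else → 9.75% → $1.1505
Unrounded tax sum = $111.5867 → $111.59

$111.59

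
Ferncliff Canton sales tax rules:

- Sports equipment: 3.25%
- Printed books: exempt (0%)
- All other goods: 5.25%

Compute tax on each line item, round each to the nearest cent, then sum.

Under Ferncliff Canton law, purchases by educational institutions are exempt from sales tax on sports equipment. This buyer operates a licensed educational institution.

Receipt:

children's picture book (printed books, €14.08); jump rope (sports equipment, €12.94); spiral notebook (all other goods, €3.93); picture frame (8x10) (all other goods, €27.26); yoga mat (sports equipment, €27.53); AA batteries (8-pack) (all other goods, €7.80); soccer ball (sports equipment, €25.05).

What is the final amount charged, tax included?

Children's picture book €14.08: printed books → 0% → €0.00
Jump rope €12.94: sports equipment, buyer-exempt → 0% → €0.00
Spiral notebook €3.93: all other goods → 5.25% → €0.21
Picture frame (8x10) €27.26: all other goods → 5.25% → €1.43
Yoga mat €27.53: sports equipment, buyer-exempt → 0% → €0.00
AA batteries (8-pack) €7.80: all other goods → 5.25% → €0.41
Soccer ball €25.05: sports equipment, buyer-exempt → 0% → €0.00
Subtotal = €118.59; tax = €2.05; total due = €120.64

€120.64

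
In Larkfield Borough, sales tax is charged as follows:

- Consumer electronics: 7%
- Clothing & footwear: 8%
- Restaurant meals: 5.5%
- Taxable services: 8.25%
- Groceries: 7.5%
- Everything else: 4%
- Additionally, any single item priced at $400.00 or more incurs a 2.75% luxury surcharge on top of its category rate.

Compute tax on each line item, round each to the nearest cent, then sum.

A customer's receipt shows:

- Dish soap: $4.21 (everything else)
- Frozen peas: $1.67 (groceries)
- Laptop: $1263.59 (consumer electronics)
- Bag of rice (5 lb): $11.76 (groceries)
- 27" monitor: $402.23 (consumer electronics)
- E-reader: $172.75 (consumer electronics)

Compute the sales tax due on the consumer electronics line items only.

Laptop $1263.59: consumer electronics → 7% + 2.75% surcharge = 9.75% → $123.20
27" monitor $402.23: consumer electronics → 7% + 2.75% surcharge = 9.75% → $39.22
E-reader $172.75: consumer electronics → 7% → $12.09
Tax on consumer electronics = $123.20 + $39.22 + $12.09 = $174.51

$174.51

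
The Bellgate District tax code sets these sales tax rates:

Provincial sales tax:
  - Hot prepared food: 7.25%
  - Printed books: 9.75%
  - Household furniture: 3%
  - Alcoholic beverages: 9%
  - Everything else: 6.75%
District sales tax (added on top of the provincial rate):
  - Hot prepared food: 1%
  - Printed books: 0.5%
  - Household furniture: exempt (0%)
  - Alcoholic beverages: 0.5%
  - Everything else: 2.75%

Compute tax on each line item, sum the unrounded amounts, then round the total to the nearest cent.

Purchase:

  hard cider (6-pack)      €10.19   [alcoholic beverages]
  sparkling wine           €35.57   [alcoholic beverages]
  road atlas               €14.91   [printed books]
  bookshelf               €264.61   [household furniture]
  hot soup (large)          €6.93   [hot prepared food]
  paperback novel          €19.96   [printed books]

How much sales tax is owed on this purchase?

€16.43

Hard cider (6-pack) €10.19: alcoholic beverages → 9% + 0.5% district = 9.5% → €0.96805
Sparkling wine €35.57: alcoholic beverages → 9% + 0.5% district = 9.5% → €3.37915
Road atlas €14.91: printed books → 9.75% + 0.5% district = 10.25% → €1.528275
Bookshelf €264.61: household furniture → 3% + 0% district = 3% → €7.9383
Hot soup (large) €6.93: hot prepared food → 7.25% + 1% district = 8.25% → €0.571725
Paperback novel €19.96: printed books → 9.75% + 0.5% district = 10.25% → €2.0459
Unrounded tax sum = €16.4314 → €16.43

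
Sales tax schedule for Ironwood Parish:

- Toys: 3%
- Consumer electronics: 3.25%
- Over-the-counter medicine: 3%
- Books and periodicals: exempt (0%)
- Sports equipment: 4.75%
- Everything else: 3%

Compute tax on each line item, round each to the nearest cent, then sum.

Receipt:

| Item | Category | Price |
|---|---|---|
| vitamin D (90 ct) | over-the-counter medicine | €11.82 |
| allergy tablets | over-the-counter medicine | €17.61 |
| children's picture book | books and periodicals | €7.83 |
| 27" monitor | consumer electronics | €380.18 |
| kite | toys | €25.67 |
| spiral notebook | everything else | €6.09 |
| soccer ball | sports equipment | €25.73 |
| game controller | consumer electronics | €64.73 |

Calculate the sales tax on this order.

€17.51

Vitamin D (90 ct) €11.82: over-the-counter medicine → 3% → €0.35
Allergy tablets €17.61: over-the-counter medicine → 3% → €0.53
Children's picture book €7.83: books and periodicals → 0% → €0.00
27" monitor €380.18: consumer electronics → 3.25% → €12.36
Kite €25.67: toys → 3% → €0.77
Spiral notebook €6.09: everything else → 3% → €0.18
Soccer ball €25.73: sports equipment → 4.75% → €1.22
Game controller €64.73: consumer electronics → 3.25% → €2.10
Total tax = €0.35 + €0.53 + €12.36 + €0.77 + €0.18 + €1.22 + €2.10 = €17.51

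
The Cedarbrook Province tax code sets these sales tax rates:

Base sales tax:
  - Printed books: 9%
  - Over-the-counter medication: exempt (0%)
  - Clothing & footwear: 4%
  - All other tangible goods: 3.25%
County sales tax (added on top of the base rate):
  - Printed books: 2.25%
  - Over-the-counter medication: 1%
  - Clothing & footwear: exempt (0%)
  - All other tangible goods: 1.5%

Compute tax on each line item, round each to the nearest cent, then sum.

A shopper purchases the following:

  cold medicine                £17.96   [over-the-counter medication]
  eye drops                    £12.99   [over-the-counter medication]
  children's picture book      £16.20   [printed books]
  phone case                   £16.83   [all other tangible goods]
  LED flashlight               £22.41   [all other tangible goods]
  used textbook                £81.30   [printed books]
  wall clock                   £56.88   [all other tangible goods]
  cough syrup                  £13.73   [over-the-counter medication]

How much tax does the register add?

Cold medicine £17.96: over-the-counter medication → 0% + 1% county = 1% → £0.18
Eye drops £12.99: over-the-counter medication → 0% + 1% county = 1% → £0.13
Children's picture book £16.20: printed books → 9% + 2.25% county = 11.25% → £1.82
Phone case £16.83: all other tangible goods → 3.25% + 1.5% county = 4.75% → £0.80
LED flashlight £22.41: all other tangible goods → 3.25% + 1.5% county = 4.75% → £1.06
Used textbook £81.30: printed books → 9% + 2.25% county = 11.25% → £9.15
Wall clock £56.88: all other tangible goods → 3.25% + 1.5% county = 4.75% → £2.70
Cough syrup £13.73: over-the-counter medication → 0% + 1% county = 1% → £0.14
Total tax = £0.18 + £0.13 + £1.82 + £0.80 + £1.06 + £9.15 + £2.70 + £0.14 = £15.98

£15.98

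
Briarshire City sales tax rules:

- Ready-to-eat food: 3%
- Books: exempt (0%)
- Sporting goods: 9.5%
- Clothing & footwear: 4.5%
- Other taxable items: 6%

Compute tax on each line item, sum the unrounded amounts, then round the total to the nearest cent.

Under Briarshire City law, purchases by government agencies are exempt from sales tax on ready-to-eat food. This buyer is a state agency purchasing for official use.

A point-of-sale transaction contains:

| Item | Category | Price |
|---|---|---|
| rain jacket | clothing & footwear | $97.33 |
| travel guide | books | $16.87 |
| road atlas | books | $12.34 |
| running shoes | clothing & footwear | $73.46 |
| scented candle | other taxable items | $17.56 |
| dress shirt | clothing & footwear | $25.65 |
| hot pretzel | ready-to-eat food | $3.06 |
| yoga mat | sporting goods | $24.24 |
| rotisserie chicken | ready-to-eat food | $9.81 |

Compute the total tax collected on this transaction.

$12.20

Rain jacket $97.33: clothing & footwear → 4.5% → $4.37985
Travel guide $16.87: books → 0% → $0.00
Road atlas $12.34: books → 0% → $0.00
Running shoes $73.46: clothing & footwear → 4.5% → $3.3057
Scented candle $17.56: other taxable items → 6% → $1.0536
Dress shirt $25.65: clothing & footwear → 4.5% → $1.15425
Hot pretzel $3.06: ready-to-eat food, buyer-exempt → 0% → $0.00
Yoga mat $24.24: sporting goods → 9.5% → $2.3028
Rotisserie chicken $9.81: ready-to-eat food, buyer-exempt → 0% → $0.00
Unrounded tax sum = $12.1962 → $12.20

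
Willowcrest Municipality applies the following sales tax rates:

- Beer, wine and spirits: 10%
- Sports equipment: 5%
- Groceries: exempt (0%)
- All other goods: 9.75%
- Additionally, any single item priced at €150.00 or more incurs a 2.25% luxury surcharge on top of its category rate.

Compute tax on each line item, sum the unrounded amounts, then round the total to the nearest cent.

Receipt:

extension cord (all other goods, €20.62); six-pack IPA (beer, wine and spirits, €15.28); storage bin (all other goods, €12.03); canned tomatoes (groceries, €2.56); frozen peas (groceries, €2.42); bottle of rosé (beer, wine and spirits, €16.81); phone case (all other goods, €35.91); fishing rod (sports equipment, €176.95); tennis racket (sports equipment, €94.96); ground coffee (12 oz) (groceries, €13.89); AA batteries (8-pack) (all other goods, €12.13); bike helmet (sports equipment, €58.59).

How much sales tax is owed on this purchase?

Extension cord €20.62: all other goods → 9.75% → €2.01045
Six-pack IPA €15.28: beer, wine and spirits → 10% → €1.528
Storage bin €12.03: all other goods → 9.75% → €1.172925
Canned tomatoes €2.56: groceries → 0% → €0.00
Frozen peas €2.42: groceries → 0% → €0.00
Bottle of rosé €16.81: beer, wine and spirits → 10% → €1.681
Phone case €35.91: all other goods → 9.75% → €3.501225
Fishing rod €176.95: sports equipment → 5% + 2.25% surcharge = 7.25% → €12.828875
Tennis racket €94.96: sports equipment → 5% → €4.748
Ground coffee (12 oz) €13.89: groceries → 0% → €0.00
AA batteries (8-pack) €12.13: all other goods → 9.75% → €1.182675
Bike helmet €58.59: sports equipment → 5% → €2.9295
Unrounded tax sum = €31.58265 → €31.58

€31.58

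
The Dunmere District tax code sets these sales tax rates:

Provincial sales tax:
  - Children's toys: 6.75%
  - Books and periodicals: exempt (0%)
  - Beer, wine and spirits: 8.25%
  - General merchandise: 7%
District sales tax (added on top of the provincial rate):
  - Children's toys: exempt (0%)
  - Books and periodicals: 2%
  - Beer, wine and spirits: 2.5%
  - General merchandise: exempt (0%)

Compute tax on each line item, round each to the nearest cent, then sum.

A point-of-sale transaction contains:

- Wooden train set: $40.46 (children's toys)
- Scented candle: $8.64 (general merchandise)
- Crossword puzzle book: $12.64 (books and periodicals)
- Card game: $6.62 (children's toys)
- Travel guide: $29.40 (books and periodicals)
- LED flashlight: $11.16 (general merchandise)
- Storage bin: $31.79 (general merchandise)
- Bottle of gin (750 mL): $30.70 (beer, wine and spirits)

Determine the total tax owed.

$10.93

Wooden train set $40.46: children's toys → 6.75% + 0% district = 6.75% → $2.73
Scented candle $8.64: general merchandise → 7% + 0% district = 7% → $0.60
Crossword puzzle book $12.64: books and periodicals → 0% + 2% district = 2% → $0.25
Card game $6.62: children's toys → 6.75% + 0% district = 6.75% → $0.45
Travel guide $29.40: books and periodicals → 0% + 2% district = 2% → $0.59
LED flashlight $11.16: general merchandise → 7% + 0% district = 7% → $0.78
Storage bin $31.79: general merchandise → 7% + 0% district = 7% → $2.23
Bottle of gin (750 mL) $30.70: beer, wine and spirits → 8.25% + 2.5% district = 10.75% → $3.30
Total tax = $2.73 + $0.60 + $0.25 + $0.45 + $0.59 + $0.78 + $2.23 + $3.30 = $10.93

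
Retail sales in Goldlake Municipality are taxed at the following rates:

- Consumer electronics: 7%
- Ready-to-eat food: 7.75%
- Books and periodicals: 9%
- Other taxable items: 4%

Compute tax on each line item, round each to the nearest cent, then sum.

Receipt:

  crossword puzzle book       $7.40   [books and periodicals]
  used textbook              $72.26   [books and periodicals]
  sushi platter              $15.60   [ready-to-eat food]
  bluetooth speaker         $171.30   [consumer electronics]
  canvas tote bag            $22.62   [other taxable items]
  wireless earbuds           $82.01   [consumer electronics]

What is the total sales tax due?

$27.01

Crossword puzzle book $7.40: books and periodicals → 9% → $0.67
Used textbook $72.26: books and periodicals → 9% → $6.50
Sushi platter $15.60: ready-to-eat food → 7.75% → $1.21
Bluetooth speaker $171.30: consumer electronics → 7% → $11.99
Canvas tote bag $22.62: other taxable items → 4% → $0.90
Wireless earbuds $82.01: consumer electronics → 7% → $5.74
Total tax = $0.67 + $6.50 + $1.21 + $11.99 + $0.90 + $5.74 = $27.01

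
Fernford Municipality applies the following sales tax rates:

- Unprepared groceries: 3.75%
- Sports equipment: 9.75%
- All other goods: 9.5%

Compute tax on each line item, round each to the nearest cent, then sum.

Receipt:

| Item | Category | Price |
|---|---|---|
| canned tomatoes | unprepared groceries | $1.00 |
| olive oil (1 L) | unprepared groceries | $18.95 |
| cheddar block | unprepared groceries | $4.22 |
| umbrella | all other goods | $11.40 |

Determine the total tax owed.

Canned tomatoes $1.00: unprepared groceries → 3.75% → $0.04
Olive oil (1 L) $18.95: unprepared groceries → 3.75% → $0.71
Cheddar block $4.22: unprepared groceries → 3.75% → $0.16
Umbrella $11.40: all other goods → 9.5% → $1.08
Total tax = $0.04 + $0.71 + $0.16 + $1.08 = $1.99

$1.99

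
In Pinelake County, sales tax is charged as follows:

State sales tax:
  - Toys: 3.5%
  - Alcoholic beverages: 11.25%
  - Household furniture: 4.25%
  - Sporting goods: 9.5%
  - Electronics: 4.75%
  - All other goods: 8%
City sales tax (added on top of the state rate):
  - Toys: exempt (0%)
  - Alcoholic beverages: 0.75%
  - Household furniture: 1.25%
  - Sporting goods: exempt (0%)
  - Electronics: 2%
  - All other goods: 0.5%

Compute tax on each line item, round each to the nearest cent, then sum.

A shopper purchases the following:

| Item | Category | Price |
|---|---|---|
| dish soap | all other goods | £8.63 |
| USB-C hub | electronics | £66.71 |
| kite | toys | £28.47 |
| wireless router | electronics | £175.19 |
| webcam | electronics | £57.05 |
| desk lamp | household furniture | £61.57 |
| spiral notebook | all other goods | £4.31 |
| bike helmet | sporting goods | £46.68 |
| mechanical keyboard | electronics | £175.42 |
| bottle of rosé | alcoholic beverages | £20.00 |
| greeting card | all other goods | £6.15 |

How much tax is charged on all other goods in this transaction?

£1.62

Dish soap £8.63: all other goods → 8% + 0.5% city = 8.5% → £0.73
Spiral notebook £4.31: all other goods → 8% + 0.5% city = 8.5% → £0.37
Greeting card £6.15: all other goods → 8% + 0.5% city = 8.5% → £0.52
Tax on all other goods = £0.73 + £0.37 + £0.52 = £1.62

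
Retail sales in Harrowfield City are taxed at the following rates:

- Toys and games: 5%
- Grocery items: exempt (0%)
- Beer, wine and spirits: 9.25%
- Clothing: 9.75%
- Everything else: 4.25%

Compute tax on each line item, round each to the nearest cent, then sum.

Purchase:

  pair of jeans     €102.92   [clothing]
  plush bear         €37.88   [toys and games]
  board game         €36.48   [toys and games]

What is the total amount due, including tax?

€191.02

Pair of jeans €102.92: clothing → 9.75% → €10.03
Plush bear €37.88: toys and games → 5% → €1.89
Board game €36.48: toys and games → 5% → €1.82
Subtotal = €177.28; tax = €13.74; total due = €191.02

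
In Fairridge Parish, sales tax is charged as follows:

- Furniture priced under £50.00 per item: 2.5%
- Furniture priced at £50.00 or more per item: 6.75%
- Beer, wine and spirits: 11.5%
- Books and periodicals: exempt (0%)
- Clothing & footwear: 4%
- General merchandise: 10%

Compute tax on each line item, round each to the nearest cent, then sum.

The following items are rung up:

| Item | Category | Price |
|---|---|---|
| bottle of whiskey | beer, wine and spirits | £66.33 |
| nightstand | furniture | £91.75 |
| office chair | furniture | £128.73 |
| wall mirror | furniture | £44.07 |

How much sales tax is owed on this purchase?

£23.61

Bottle of whiskey £66.33: beer, wine and spirits → 11.5% → £7.63
Nightstand £91.75: furniture, £50.00 or more → 6.75% → £6.19
Office chair £128.73: furniture, £50.00 or more → 6.75% → £8.69
Wall mirror £44.07: furniture, under £50.00 → 2.5% → £1.10
Total tax = £7.63 + £6.19 + £8.69 + £1.10 = £23.61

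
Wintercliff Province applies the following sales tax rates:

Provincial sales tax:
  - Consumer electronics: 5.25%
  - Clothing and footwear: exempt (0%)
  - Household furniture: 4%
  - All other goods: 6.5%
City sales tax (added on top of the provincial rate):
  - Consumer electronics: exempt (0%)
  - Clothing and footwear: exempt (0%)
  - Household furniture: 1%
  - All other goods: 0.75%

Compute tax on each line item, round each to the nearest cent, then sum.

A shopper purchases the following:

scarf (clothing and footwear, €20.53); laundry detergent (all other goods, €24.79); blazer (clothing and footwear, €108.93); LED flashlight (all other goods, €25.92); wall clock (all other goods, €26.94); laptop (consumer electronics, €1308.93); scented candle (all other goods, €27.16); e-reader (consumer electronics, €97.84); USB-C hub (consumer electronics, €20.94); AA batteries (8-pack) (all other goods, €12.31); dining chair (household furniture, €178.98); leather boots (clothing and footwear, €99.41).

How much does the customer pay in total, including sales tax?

Scarf €20.53: clothing and footwear → 0% + 0% city = 0% → €0.00
Laundry detergent €24.79: all other goods → 6.5% + 0.75% city = 7.25% → €1.80
Blazer €108.93: clothing and footwear → 0% + 0% city = 0% → €0.00
LED flashlight €25.92: all other goods → 6.5% + 0.75% city = 7.25% → €1.88
Wall clock €26.94: all other goods → 6.5% + 0.75% city = 7.25% → €1.95
Laptop €1308.93: consumer electronics → 5.25% + 0% city = 5.25% → €68.72
Scented candle €27.16: all other goods → 6.5% + 0.75% city = 7.25% → €1.97
E-reader €97.84: consumer electronics → 5.25% + 0% city = 5.25% → €5.14
USB-C hub €20.94: consumer electronics → 5.25% + 0% city = 5.25% → €1.10
AA batteries (8-pack) €12.31: all other goods → 6.5% + 0.75% city = 7.25% → €0.89
Dining chair €178.98: household furniture → 4% + 1% city = 5% → €8.95
Leather boots €99.41: clothing and footwear → 0% + 0% city = 0% → €0.00
Subtotal = €1952.68; tax = €92.40; total due = €2045.08

€2045.08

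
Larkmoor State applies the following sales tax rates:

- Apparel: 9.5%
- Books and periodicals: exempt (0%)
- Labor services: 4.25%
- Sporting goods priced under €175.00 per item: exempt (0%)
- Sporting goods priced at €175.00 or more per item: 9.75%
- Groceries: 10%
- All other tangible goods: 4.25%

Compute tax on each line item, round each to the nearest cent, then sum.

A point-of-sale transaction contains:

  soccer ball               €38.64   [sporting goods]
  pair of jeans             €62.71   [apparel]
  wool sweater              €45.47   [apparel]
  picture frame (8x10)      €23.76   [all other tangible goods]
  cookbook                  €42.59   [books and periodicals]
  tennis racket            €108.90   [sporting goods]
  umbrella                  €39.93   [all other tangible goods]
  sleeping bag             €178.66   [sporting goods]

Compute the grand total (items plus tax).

Soccer ball €38.64: sporting goods, under €175.00 → 0% → €0.00
Pair of jeans €62.71: apparel → 9.5% → €5.96
Wool sweater €45.47: apparel → 9.5% → €4.32
Picture frame (8x10) €23.76: all other tangible goods → 4.25% → €1.01
Cookbook €42.59: books and periodicals → 0% → €0.00
Tennis racket €108.90: sporting goods, under €175.00 → 0% → €0.00
Umbrella €39.93: all other tangible goods → 4.25% → €1.70
Sleeping bag €178.66: sporting goods, €175.00 or more → 9.75% → €17.42
Subtotal = €540.66; tax = €30.41; total due = €571.07

€571.07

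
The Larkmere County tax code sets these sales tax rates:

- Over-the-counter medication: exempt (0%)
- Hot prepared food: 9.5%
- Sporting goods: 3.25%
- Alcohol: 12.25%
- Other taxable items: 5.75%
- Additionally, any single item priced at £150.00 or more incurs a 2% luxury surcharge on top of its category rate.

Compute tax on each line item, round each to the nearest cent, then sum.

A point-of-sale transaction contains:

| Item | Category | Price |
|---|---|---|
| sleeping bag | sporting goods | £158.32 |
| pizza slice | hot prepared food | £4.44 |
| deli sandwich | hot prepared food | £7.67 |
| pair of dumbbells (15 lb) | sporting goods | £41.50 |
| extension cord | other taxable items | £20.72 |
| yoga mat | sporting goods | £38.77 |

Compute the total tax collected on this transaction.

£13.26

Sleeping bag £158.32: sporting goods → 3.25% + 2% surcharge = 5.25% → £8.31
Pizza slice £4.44: hot prepared food → 9.5% → £0.42
Deli sandwich £7.67: hot prepared food → 9.5% → £0.73
Pair of dumbbells (15 lb) £41.50: sporting goods → 3.25% → £1.35
Extension cord £20.72: other taxable items → 5.75% → £1.19
Yoga mat £38.77: sporting goods → 3.25% → £1.26
Total tax = £8.31 + £0.42 + £0.73 + £1.35 + £1.19 + £1.26 = £13.26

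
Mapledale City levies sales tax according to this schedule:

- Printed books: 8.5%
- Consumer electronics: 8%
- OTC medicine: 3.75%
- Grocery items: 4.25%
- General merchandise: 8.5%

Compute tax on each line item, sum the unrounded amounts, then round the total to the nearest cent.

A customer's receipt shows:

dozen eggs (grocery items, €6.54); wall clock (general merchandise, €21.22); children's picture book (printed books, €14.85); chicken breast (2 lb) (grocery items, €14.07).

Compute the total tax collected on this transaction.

Dozen eggs €6.54: grocery items → 4.25% → €0.27795
Wall clock €21.22: general merchandise → 8.5% → €1.8037
Children's picture book €14.85: printed books → 8.5% → €1.26225
Chicken breast (2 lb) €14.07: grocery items → 4.25% → €0.597975
Unrounded tax sum = €3.941875 → €3.94

€3.94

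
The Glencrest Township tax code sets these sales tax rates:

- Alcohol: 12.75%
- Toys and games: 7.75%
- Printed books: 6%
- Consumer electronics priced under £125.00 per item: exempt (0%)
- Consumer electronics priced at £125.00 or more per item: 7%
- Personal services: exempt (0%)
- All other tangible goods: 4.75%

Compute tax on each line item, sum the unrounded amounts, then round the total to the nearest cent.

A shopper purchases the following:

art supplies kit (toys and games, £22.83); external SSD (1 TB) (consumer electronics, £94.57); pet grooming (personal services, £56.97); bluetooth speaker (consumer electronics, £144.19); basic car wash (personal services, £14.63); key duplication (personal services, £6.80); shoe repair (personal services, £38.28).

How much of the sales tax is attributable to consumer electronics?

External SSD (1 TB) £94.57: consumer electronics, under £125.00 → 0% → £0.00
Bluetooth speaker £144.19: consumer electronics, £125.00 or more → 7% → £10.0933
Tax on consumer electronics: unrounded sum = £10.0933 → £10.09

£10.09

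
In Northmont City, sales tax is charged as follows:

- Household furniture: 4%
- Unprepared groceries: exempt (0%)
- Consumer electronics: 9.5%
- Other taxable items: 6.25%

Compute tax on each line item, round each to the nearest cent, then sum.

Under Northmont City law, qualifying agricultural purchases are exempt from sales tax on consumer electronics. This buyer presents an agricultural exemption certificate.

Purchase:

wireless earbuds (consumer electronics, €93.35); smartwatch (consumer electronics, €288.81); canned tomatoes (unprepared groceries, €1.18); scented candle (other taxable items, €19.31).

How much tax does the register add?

€1.21

Wireless earbuds €93.35: consumer electronics, buyer-exempt → 0% → €0.00
Smartwatch €288.81: consumer electronics, buyer-exempt → 0% → €0.00
Canned tomatoes €1.18: unprepared groceries → 0% → €0.00
Scented candle €19.31: other taxable items → 6.25% → €1.21
Total tax = €1.21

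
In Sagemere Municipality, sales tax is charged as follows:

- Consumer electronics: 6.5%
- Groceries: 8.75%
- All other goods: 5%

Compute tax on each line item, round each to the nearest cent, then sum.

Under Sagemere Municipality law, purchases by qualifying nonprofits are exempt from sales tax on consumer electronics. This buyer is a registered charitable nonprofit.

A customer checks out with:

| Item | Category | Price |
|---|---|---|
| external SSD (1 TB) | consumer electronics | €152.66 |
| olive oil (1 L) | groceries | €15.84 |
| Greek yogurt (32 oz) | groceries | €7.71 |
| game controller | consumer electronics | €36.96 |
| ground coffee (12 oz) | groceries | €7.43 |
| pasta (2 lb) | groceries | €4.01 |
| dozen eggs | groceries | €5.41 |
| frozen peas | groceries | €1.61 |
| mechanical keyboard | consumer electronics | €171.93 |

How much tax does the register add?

External SSD (1 TB) €152.66: consumer electronics, buyer-exempt → 0% → €0.00
Olive oil (1 L) €15.84: groceries → 8.75% → €1.39
Greek yogurt (32 oz) €7.71: groceries → 8.75% → €0.67
Game controller €36.96: consumer electronics, buyer-exempt → 0% → €0.00
Ground coffee (12 oz) €7.43: groceries → 8.75% → €0.65
Pasta (2 lb) €4.01: groceries → 8.75% → €0.35
Dozen eggs €5.41: groceries → 8.75% → €0.47
Frozen peas €1.61: groceries → 8.75% → €0.14
Mechanical keyboard €171.93: consumer electronics, buyer-exempt → 0% → €0.00
Total tax = €1.39 + €0.67 + €0.65 + €0.35 + €0.47 + €0.14 = €3.67

€3.67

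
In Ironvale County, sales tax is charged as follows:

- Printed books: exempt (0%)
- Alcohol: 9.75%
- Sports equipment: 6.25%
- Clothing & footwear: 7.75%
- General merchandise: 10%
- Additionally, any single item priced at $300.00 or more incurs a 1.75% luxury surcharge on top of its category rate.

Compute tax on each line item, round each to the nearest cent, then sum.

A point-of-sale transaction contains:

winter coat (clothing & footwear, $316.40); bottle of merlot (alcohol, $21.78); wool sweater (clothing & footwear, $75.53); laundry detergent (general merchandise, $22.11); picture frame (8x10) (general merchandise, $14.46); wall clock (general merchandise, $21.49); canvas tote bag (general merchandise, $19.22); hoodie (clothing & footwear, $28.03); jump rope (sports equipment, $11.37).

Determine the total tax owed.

$48.64

Winter coat $316.40: clothing & footwear → 7.75% + 1.75% surcharge = 9.5% → $30.06
Bottle of merlot $21.78: alcohol → 9.75% → $2.12
Wool sweater $75.53: clothing & footwear → 7.75% → $5.85
Laundry detergent $22.11: general merchandise → 10% → $2.21
Picture frame (8x10) $14.46: general merchandise → 10% → $1.45
Wall clock $21.49: general merchandise → 10% → $2.15
Canvas tote bag $19.22: general merchandise → 10% → $1.92
Hoodie $28.03: clothing & footwear → 7.75% → $2.17
Jump rope $11.37: sports equipment → 6.25% → $0.71
Total tax = $30.06 + $2.12 + $5.85 + $2.21 + $1.45 + $2.15 + $1.92 + $2.17 + $0.71 = $48.64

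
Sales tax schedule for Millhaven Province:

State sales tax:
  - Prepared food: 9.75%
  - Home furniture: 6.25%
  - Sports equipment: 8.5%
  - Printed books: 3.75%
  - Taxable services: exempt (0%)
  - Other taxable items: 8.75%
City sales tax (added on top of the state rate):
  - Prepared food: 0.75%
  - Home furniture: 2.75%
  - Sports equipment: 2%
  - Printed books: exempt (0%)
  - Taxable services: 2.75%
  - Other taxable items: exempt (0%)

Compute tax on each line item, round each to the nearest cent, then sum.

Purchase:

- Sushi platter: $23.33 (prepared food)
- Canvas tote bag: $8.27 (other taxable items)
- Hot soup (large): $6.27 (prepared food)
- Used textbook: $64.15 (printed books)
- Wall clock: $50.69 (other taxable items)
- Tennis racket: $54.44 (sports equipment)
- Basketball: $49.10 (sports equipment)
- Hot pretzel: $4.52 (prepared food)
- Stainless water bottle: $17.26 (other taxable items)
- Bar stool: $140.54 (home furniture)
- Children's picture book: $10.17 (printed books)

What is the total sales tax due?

$36.57

Sushi platter $23.33: prepared food → 9.75% + 0.75% city = 10.5% → $2.45
Canvas tote bag $8.27: other taxable items → 8.75% + 0% city = 8.75% → $0.72
Hot soup (large) $6.27: prepared food → 9.75% + 0.75% city = 10.5% → $0.66
Used textbook $64.15: printed books → 3.75% + 0% city = 3.75% → $2.41
Wall clock $50.69: other taxable items → 8.75% + 0% city = 8.75% → $4.44
Tennis racket $54.44: sports equipment → 8.5% + 2% city = 10.5% → $5.72
Basketball $49.10: sports equipment → 8.5% + 2% city = 10.5% → $5.16
Hot pretzel $4.52: prepared food → 9.75% + 0.75% city = 10.5% → $0.47
Stainless water bottle $17.26: other taxable items → 8.75% + 0% city = 8.75% → $1.51
Bar stool $140.54: home furniture → 6.25% + 2.75% city = 9% → $12.65
Children's picture book $10.17: printed books → 3.75% + 0% city = 3.75% → $0.38
Total tax = $2.45 + $0.72 + $0.66 + $2.41 + $4.44 + $5.72 + $5.16 + $0.47 + $1.51 + $12.65 + $0.38 = $36.57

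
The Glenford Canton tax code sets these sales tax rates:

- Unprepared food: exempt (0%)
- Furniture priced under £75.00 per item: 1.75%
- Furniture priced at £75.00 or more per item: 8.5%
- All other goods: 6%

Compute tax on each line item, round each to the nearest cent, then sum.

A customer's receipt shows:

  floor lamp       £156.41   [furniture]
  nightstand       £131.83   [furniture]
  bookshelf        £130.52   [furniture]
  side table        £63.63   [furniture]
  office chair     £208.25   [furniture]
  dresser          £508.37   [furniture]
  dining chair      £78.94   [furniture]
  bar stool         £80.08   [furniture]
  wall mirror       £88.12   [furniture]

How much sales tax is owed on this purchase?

Floor lamp £156.41: furniture, £75.00 or more → 8.5% → £13.29
Nightstand £131.83: furniture, £75.00 or more → 8.5% → £11.21
Bookshelf £130.52: furniture, £75.00 or more → 8.5% → £11.09
Side table £63.63: furniture, under £75.00 → 1.75% → £1.11
Office chair £208.25: furniture, £75.00 or more → 8.5% → £17.70
Dresser £508.37: furniture, £75.00 or more → 8.5% → £43.21
Dining chair £78.94: furniture, £75.00 or more → 8.5% → £6.71
Bar stool £80.08: furniture, £75.00 or more → 8.5% → £6.81
Wall mirror £88.12: furniture, £75.00 or more → 8.5% → £7.49
Total tax = £13.29 + £11.21 + £11.09 + £1.11 + £17.70 + £43.21 + £6.71 + £6.81 + £7.49 = £118.62

£118.62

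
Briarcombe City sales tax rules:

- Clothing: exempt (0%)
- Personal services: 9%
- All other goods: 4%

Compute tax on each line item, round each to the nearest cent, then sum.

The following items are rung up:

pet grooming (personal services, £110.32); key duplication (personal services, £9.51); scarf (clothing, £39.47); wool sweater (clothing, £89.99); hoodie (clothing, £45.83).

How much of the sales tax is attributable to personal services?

Pet grooming £110.32: personal services → 9% → £9.93
Key duplication £9.51: personal services → 9% → £0.86
Tax on personal services = £9.93 + £0.86 = £10.79

£10.79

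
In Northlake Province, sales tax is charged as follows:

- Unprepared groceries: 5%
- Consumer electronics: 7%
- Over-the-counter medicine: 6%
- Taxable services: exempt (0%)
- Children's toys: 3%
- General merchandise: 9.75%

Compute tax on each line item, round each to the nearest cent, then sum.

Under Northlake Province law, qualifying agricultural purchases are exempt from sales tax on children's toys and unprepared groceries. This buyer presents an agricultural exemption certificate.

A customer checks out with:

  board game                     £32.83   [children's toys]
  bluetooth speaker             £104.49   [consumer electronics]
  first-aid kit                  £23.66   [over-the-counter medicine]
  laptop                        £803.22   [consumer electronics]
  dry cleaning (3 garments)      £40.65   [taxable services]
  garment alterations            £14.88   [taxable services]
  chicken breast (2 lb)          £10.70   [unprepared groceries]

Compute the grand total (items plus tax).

Board game £32.83: children's toys, buyer-exempt → 0% → £0.00
Bluetooth speaker £104.49: consumer electronics → 7% → £7.31
First-aid kit £23.66: over-the-counter medicine → 6% → £1.42
Laptop £803.22: consumer electronics → 7% → £56.23
Dry cleaning (3 garments) £40.65: taxable services → 0% → £0.00
Garment alterations £14.88: taxable services → 0% → £0.00
Chicken breast (2 lb) £10.70: unprepared groceries, buyer-exempt → 0% → £0.00
Subtotal = £1030.43; tax = £64.96; total due = £1095.39

£1095.39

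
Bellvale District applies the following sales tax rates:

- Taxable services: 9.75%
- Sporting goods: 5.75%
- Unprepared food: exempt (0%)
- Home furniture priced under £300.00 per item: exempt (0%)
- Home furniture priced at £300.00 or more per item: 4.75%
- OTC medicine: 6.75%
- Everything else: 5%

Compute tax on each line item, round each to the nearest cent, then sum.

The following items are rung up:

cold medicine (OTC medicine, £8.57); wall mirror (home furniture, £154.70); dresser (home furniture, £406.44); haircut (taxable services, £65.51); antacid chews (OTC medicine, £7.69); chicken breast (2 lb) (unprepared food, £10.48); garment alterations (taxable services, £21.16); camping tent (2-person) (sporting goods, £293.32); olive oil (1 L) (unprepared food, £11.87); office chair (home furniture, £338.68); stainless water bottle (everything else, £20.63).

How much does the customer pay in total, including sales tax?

£1401.90

Cold medicine £8.57: OTC medicine → 6.75% → £0.58
Wall mirror £154.70: home furniture, under £300.00 → 0% → £0.00
Dresser £406.44: home furniture, £300.00 or more → 4.75% → £19.31
Haircut £65.51: taxable services → 9.75% → £6.39
Antacid chews £7.69: OTC medicine → 6.75% → £0.52
Chicken breast (2 lb) £10.48: unprepared food → 0% → £0.00
Garment alterations £21.16: taxable services → 9.75% → £2.06
Camping tent (2-person) £293.32: sporting goods → 5.75% → £16.87
Olive oil (1 L) £11.87: unprepared food → 0% → £0.00
Office chair £338.68: home furniture, £300.00 or more → 4.75% → £16.09
Stainless water bottle £20.63: everything else → 5% → £1.03
Subtotal = £1339.05; tax = £62.85; total due = £1401.90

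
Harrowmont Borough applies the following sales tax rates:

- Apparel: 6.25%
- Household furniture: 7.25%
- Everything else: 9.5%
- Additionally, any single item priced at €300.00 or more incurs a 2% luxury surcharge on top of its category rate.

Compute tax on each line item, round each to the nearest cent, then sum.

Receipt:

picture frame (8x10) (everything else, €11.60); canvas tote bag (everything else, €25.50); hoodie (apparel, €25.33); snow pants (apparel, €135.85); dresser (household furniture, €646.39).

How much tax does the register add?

€73.38

Picture frame (8x10) €11.60: everything else → 9.5% → €1.10
Canvas tote bag €25.50: everything else → 9.5% → €2.42
Hoodie €25.33: apparel → 6.25% → €1.58
Snow pants €135.85: apparel → 6.25% → €8.49
Dresser €646.39: household furniture → 7.25% + 2% surcharge = 9.25% → €59.79
Total tax = €1.10 + €2.42 + €1.58 + €8.49 + €59.79 = €73.38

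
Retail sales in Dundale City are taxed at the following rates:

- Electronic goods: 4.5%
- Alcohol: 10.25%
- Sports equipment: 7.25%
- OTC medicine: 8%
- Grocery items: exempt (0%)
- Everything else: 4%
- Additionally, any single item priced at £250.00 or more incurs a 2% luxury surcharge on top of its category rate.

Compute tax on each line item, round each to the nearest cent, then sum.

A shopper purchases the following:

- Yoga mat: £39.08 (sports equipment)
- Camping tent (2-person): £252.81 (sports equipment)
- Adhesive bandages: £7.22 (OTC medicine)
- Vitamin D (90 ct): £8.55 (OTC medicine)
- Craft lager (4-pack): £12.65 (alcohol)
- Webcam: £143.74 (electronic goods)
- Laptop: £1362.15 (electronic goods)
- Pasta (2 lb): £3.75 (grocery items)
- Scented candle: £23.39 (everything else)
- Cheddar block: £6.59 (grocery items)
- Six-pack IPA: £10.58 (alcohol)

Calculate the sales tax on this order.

Yoga mat £39.08: sports equipment → 7.25% → £2.83
Camping tent (2-person) £252.81: sports equipment → 7.25% + 2% surcharge = 9.25% → £23.38
Adhesive bandages £7.22: OTC medicine → 8% → £0.58
Vitamin D (90 ct) £8.55: OTC medicine → 8% → £0.68
Craft lager (4-pack) £12.65: alcohol → 10.25% → £1.30
Webcam £143.74: electronic goods → 4.5% → £6.47
Laptop £1362.15: electronic goods → 4.5% + 2% surcharge = 6.5% → £88.54
Pasta (2 lb) £3.75: grocery items → 0% → £0.00
Scented candle £23.39: everything else → 4% → £0.94
Cheddar block £6.59: grocery items → 0% → £0.00
Six-pack IPA £10.58: alcohol → 10.25% → £1.08
Total tax = £2.83 + £23.38 + £0.58 + £0.68 + £1.30 + £6.47 + £88.54 + £0.94 + £1.08 = £125.80

£125.80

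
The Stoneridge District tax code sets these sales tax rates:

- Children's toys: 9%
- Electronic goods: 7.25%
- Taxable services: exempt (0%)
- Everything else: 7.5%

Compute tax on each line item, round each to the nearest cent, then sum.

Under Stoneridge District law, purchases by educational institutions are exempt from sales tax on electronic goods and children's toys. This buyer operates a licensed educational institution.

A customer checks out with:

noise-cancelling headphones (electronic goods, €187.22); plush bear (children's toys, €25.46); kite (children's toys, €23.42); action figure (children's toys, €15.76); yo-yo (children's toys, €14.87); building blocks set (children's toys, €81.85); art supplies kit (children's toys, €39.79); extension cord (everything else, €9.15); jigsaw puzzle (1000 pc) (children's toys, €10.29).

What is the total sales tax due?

€0.69

Noise-cancelling headphones €187.22: electronic goods, buyer-exempt → 0% → €0.00
Plush bear €25.46: children's toys, buyer-exempt → 0% → €0.00
Kite €23.42: children's toys, buyer-exempt → 0% → €0.00
Action figure €15.76: children's toys, buyer-exempt → 0% → €0.00
Yo-yo €14.87: children's toys, buyer-exempt → 0% → €0.00
Building blocks set €81.85: children's toys, buyer-exempt → 0% → €0.00
Art supplies kit €39.79: children's toys, buyer-exempt → 0% → €0.00
Extension cord €9.15: everything else → 7.5% → €0.69
Jigsaw puzzle (1000 pc) €10.29: children's toys, buyer-exempt → 0% → €0.00
Total tax = €0.69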